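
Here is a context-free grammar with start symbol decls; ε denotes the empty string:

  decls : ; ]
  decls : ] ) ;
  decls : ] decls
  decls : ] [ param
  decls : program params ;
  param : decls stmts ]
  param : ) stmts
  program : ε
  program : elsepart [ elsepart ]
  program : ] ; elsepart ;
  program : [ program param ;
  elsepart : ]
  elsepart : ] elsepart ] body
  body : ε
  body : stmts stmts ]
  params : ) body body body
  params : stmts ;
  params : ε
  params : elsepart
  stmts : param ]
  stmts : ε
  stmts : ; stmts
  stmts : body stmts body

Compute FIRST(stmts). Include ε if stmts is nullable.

{ ), ;, [, ], ε }

From stmts : param ]: add FIRST(param) = { ), ;, [, ] }.
stmts : ε contributes ε.
stmts : ; stmts contributes {;}.
From stmts : body stmts body: body, stmts, body nullable, take FIRST(body) ∪ FIRST(stmts) ∪ FIRST(body) = { ), ;, [, ] }; also ε since the whole RHS is nullable.
Union: FIRST(stmts) = { ), ;, [, ], ε }.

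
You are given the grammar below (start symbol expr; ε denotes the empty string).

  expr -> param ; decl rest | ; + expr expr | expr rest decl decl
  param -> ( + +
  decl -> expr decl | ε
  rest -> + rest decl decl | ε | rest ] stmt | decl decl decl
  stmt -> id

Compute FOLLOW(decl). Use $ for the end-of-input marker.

In expr -> param ; decl rest: add FIRST(rest)\{ε} = { (, +, ;, ] }.
  Since rest is nullable, also add FOLLOW(expr) = { $, (, +, ;, ] }.
In expr -> expr rest decl decl: add FIRST(decl)\{ε} = { (, ; }.
  Since decl is nullable, also add FOLLOW(expr) = { $, (, +, ;, ] }.
In expr -> expr rest decl decl: decl is at the end, add FOLLOW(expr) = { $, (, +, ;, ] }.
In decl -> expr decl: decl is at the end, add FOLLOW(decl) = { $, (, +, ;, ] }.
In rest -> + rest decl decl: add FIRST(decl)\{ε} = { (, ; }.
  Since decl is nullable, also add FOLLOW(rest) = { $, (, +, ;, ] }.
In rest -> + rest decl decl: decl is at the end, add FOLLOW(rest) = { $, (, +, ;, ] }.
In rest -> decl decl decl: add FIRST(decl decl)\{ε} = { (, ; }.
  Since decl decl is nullable, also add FOLLOW(rest) = { $, (, +, ;, ] }.
In rest -> decl decl decl: add FIRST(decl)\{ε} = { (, ; }.
  Since decl is nullable, also add FOLLOW(rest) = { $, (, +, ;, ] }.
In rest -> decl decl decl: decl is at the end, add FOLLOW(rest) = { $, (, +, ;, ] }.
Union: FOLLOW(decl) = { $, (, +, ;, ] }.

{ $, (, +, ;, ] }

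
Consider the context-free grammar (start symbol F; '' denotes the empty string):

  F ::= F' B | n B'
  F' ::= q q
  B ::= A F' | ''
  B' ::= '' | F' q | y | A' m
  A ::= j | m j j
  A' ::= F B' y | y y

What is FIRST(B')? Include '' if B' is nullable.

B' ::= '' contributes ''.
From B' ::= F' q: add FIRST(F') = { q }.
B' ::= y contributes {y}.
From B' ::= A' m: add FIRST(A') = { n, q, y }.
Union: FIRST(B') = { n, q, y, '' }.

{ n, q, y, '' }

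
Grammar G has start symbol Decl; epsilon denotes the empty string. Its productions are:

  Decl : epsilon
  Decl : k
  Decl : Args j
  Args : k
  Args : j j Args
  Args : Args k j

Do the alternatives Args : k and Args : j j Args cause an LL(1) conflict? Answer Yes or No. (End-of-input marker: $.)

No

FIRST(k) = { k } and FIRST(j j Args) = { j }.
The FIRST sets are disjoint and neither alternative is nullable — no conflict.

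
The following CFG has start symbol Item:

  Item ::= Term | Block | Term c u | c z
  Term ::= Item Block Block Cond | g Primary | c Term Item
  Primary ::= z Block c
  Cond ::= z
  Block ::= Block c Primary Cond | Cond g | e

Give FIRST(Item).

{ c, e, g, z }

From Item ::= Term: add FIRST(Term) = { c, e, g, z }.
From Item ::= Block: add FIRST(Block) = { e, z }.
From Item ::= Term c u: add FIRST(Term) = { c, e, g, z }.
Item ::= c z contributes {c}.
Union: FIRST(Item) = { c, e, g, z }.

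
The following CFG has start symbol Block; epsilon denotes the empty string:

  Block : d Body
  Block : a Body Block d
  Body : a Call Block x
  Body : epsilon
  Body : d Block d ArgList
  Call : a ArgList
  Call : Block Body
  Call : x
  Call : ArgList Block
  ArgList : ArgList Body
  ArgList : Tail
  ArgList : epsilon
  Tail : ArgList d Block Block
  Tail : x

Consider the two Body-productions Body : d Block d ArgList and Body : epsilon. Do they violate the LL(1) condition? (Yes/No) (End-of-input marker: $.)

Yes

FIRST(d Block d ArgList) = { d } and FIRST(epsilon) = { epsilon }.
The second alternative is nullable and FOLLOW(Body) = { $, a, d, x } shares d with FIRST of the first — conflict.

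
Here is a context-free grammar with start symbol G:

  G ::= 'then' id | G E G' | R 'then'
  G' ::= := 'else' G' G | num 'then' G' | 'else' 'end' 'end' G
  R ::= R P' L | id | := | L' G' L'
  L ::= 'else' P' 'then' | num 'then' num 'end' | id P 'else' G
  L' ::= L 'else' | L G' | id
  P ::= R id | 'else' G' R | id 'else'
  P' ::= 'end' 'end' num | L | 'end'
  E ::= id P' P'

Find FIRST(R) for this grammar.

{ 'else', :=, id, num }

From R ::= R P' L: add FIRST(R) = { 'else', :=, id, num }.
R ::= id contributes {id}.
R ::= := contributes {:=}.
From R ::= L' G' L': add FIRST(L') = { 'else', id, num }.
Union: FIRST(R) = { 'else', :=, id, num }.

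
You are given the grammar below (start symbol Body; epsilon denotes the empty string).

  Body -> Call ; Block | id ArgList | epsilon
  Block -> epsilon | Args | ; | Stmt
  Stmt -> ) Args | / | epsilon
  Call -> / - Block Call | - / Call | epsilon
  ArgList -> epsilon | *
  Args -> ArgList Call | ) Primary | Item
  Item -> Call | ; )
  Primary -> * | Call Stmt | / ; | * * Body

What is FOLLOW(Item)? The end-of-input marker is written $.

In Args -> Item: Item is at the end, add FOLLOW(Args) = { $, ), -, /, ; }.
Union: FOLLOW(Item) = { $, ), -, /, ; }.

{ $, ), -, /, ; }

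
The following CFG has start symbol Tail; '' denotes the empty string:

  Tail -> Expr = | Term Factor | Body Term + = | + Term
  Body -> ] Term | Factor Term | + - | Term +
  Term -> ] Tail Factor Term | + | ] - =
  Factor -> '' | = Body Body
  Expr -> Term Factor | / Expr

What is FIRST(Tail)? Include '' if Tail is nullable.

{ +, /, =, ] }

From Tail -> Expr =: add FIRST(Expr) = { +, /, ] }.
From Tail -> Term Factor: add FIRST(Term) = { +, ] }.
From Tail -> Body Term + =: add FIRST(Body) = { +, =, ] }.
Tail -> + Term contributes {+}.
Union: FIRST(Tail) = { +, /, =, ] }.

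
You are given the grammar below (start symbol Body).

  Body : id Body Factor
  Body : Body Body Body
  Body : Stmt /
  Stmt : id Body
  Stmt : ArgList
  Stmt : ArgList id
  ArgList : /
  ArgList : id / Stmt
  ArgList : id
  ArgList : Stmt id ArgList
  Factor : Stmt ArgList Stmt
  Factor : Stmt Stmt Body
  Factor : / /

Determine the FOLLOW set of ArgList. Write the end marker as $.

{ $, /, id }

In Stmt : ArgList: ArgList is at the end, add FOLLOW(Stmt) = { $, /, id }.
In Stmt : ArgList id: add FIRST(id) = { id }.
In ArgList : Stmt id ArgList: ArgList is at the end, add FOLLOW(ArgList) = { $, /, id }.
In Factor : Stmt ArgList Stmt: add FIRST(Stmt) = { /, id }.
Union: FOLLOW(ArgList) = { $, /, id }.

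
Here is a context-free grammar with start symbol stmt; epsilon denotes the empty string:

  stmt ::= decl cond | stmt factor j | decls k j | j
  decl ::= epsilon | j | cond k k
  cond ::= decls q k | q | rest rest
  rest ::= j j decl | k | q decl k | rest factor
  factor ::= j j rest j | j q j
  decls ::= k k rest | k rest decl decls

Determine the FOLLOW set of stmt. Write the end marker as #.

{ #, j }

stmt is the start symbol, so # ∈ FOLLOW(stmt).
In stmt ::= stmt factor j: add FIRST(factor j) = { j }.
Union: FOLLOW(stmt) = { #, j }.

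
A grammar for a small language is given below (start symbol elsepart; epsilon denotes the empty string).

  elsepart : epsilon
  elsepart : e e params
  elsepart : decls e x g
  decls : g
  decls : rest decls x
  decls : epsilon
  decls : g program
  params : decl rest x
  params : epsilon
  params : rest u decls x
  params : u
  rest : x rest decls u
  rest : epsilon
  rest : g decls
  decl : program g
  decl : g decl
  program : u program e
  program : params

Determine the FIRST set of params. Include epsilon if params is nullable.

{ g, u, x, epsilon }

From params : decl rest x: add FIRST(decl) = { g, u, x }.
params : epsilon contributes epsilon.
From params : rest u decls x: rest nullable, take FIRST(rest) ∪ {u} = { g, u, x }.
params : u contributes {u}.
Union: FIRST(params) = { g, u, x, epsilon }.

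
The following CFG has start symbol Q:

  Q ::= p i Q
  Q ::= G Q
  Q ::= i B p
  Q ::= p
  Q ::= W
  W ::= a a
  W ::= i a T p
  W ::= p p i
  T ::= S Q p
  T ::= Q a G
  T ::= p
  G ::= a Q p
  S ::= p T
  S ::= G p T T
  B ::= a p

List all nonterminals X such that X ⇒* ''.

No nonterminal has an empty production or an RHS whose symbols are all nullable.

{ } (none)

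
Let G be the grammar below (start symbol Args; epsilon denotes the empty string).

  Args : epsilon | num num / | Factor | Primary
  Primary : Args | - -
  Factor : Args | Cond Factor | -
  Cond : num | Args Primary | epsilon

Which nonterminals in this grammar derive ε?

{ Args, Cond, Factor, Primary }

Directly nullable (have an epsilon-production): Args, Cond.
Factor : Args with every symbol nullable, so Factor is nullable.
Primary : Args with every symbol nullable, so Primary is nullable.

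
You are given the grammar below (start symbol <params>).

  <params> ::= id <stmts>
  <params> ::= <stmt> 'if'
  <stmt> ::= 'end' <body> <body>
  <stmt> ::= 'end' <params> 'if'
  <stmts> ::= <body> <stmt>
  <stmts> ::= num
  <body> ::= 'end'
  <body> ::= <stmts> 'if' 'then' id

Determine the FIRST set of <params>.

<params> ::= id <stmts> contributes {id}.
From <params> ::= <stmt> 'if': add FIRST(<stmt>) = { 'end' }.
Union: FIRST(<params>) = { 'end', id }.

{ 'end', id }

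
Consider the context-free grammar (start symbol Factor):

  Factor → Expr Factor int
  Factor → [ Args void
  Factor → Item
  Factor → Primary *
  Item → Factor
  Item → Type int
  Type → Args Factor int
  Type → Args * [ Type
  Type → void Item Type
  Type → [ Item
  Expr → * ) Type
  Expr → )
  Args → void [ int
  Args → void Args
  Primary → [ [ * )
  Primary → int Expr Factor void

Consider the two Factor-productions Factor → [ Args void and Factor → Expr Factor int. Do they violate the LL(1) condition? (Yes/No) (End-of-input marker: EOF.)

No

FIRST([ Args void) = { [ } and FIRST(Expr Factor int) = { ), * }.
The FIRST sets are disjoint and neither alternative is nullable — no conflict.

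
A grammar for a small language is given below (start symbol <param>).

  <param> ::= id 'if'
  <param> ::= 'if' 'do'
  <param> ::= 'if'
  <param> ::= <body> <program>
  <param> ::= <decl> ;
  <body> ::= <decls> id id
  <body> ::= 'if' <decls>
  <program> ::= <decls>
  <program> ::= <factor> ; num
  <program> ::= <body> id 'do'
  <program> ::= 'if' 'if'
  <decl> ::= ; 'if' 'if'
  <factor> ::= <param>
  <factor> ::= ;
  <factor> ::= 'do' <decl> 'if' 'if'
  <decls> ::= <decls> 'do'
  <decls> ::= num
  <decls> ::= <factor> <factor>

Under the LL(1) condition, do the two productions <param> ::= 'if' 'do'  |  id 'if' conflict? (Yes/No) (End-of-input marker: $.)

No

FIRST('if' 'do') = { 'if' } and FIRST(id 'if') = { id }.
The FIRST sets are disjoint and neither alternative is nullable — no conflict.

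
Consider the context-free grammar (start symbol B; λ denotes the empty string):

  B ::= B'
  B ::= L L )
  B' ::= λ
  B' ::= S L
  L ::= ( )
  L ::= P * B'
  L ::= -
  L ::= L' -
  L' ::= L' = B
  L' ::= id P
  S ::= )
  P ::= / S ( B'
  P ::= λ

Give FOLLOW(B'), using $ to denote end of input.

In B ::= B': B' is at the end, add FOLLOW(B) = { $, -, = }.
In L ::= P * B': B' is at the end, add FOLLOW(L) = { $, (, ), *, -, /, =, id }.
In P ::= / S ( B': B' is at the end, add FOLLOW(P) = { *, -, = }.
Union: FOLLOW(B') = { $, (, ), *, -, /, =, id }.

{ $, (, ), *, -, /, =, id }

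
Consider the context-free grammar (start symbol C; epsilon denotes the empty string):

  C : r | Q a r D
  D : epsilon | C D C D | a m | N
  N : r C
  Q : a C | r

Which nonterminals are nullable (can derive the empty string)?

{ D }

Directly nullable (have an epsilon-production): D.
No other nonterminal has a production whose RHS symbols are all nullable.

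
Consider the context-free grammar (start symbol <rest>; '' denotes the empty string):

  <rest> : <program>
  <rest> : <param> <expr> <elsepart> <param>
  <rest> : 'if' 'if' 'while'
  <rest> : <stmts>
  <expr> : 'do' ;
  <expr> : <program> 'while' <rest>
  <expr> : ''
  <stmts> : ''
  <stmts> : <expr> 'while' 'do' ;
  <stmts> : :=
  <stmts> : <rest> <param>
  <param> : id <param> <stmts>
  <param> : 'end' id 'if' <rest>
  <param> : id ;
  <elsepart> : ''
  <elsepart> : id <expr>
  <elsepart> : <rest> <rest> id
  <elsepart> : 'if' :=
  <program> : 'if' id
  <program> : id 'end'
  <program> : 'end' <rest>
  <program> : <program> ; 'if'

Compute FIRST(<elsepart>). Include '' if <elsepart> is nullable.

<elsepart> : '' contributes ''.
<elsepart> : id <expr> contributes {id}.
From <elsepart> : <rest> <rest> id: <rest>, <rest> nullable, take FIRST(<rest>) ∪ FIRST(<rest>) ∪ {id} = { 'do', 'end', 'if', 'while', :=, id }.
<elsepart> : 'if' := contributes {'if'}.
Union: FIRST(<elsepart>) = { 'do', 'end', 'if', 'while', :=, id, '' }.

{ 'do', 'end', 'if', 'while', :=, id, '' }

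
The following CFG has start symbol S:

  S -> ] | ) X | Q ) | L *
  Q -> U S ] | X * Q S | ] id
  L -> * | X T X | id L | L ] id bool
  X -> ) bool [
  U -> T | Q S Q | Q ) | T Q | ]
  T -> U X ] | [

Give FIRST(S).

{ ), *, [, ], id }

S -> ] contributes {]}.
S -> ) X contributes {)}.
From S -> Q ): add FIRST(Q) = { ), [, ] }.
From S -> L *: add FIRST(L) = { ), *, id }.
Union: FIRST(S) = { ), *, [, ], id }.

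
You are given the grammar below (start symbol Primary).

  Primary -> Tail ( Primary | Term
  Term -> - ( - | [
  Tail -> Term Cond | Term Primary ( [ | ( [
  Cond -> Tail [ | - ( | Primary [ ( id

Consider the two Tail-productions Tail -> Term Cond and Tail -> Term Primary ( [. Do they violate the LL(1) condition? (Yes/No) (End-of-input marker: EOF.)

FIRST(Term Cond) = { -, [ } and FIRST(Term Primary ( [) = { -, [ }.
Both contain -, so the two alternatives are not disjoint — LL(1) conflict.

Yes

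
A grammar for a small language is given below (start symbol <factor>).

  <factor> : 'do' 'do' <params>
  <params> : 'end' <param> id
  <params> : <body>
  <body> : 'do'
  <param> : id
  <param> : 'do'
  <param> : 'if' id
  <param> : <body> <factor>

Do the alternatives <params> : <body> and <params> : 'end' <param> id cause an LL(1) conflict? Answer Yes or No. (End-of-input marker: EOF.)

No

FIRST(<body>) = { 'do' } and FIRST('end' <param> id) = { 'end' }.
The FIRST sets are disjoint and neither alternative is nullable — no conflict.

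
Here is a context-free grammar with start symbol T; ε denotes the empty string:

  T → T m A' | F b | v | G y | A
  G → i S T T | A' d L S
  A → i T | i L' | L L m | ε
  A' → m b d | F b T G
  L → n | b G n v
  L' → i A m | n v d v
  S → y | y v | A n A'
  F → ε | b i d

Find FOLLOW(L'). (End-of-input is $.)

{ $, b, d, i, m, n, v, y }

In A → i L': L' is at the end, add FOLLOW(A) = { $, b, d, i, m, n, v, y }.
Union: FOLLOW(L') = { $, b, d, i, m, n, v, y }.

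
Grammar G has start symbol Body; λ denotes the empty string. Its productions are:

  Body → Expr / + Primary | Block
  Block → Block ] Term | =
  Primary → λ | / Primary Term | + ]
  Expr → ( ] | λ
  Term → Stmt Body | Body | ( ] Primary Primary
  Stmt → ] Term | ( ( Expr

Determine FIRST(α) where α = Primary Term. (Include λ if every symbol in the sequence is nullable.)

{ (, +, /, =, ] }

Add FIRST(Primary)\{λ} = { +, / }; Primary is nullable, continue.
Add FIRST(Term) = { (, /, =, ] }; Term is not nullable, stop.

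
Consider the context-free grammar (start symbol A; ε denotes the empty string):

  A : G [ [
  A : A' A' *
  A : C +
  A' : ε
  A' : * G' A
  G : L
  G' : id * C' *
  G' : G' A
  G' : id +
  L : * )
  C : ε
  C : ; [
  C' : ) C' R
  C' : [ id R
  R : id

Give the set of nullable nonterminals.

{ A', C }

Directly nullable (have an ε-production): A', C.
No other nonterminal has a production whose RHS symbols are all nullable.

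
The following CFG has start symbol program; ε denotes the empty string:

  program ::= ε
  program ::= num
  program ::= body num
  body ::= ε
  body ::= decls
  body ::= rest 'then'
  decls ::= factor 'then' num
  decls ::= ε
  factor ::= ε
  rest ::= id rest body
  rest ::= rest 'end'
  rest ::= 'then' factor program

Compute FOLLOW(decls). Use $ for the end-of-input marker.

{ 'end', 'then', id, num }

In body ::= decls: decls is at the end, add FOLLOW(body) = { 'end', 'then', id, num }.
Union: FOLLOW(decls) = { 'end', 'then', id, num }.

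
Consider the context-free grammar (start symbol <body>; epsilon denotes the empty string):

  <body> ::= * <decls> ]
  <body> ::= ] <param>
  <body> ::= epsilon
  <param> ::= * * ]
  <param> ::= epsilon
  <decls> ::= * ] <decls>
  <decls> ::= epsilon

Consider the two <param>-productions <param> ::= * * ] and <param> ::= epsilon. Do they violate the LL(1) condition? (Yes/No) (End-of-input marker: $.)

No

FIRST(* * ]) = { * } and FIRST(epsilon) = { epsilon }.
The second is nullable but FOLLOW(<param>) = { $ } is disjoint from FIRST of the first.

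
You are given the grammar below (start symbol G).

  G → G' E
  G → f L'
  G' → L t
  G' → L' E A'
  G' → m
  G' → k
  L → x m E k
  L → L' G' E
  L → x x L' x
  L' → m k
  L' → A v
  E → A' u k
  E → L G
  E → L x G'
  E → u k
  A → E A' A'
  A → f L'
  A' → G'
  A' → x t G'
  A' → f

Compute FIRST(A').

From A' → G': add FIRST(G') = { f, k, m, u, x }.
A' → x t G' contributes {x}.
A' → f contributes {f}.
Union: FIRST(A') = { f, k, m, u, x }.

{ f, k, m, u, x }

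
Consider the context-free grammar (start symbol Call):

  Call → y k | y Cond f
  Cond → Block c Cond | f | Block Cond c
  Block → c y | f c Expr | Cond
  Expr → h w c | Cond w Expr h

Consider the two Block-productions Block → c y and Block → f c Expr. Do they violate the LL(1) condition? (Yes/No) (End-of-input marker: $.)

FIRST(c y) = { c } and FIRST(f c Expr) = { f }.
The FIRST sets are disjoint and neither alternative is nullable — no conflict.

No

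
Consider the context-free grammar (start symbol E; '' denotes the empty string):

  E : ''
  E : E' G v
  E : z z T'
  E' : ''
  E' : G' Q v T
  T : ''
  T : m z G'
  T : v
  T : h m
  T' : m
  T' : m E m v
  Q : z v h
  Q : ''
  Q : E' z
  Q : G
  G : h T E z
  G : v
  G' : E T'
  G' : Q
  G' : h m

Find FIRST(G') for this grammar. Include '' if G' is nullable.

{ h, m, v, z, '' }

From G' : E T': E nullable, take FIRST(E) ∪ FIRST(T') = { h, m, v, z }.
From G' : Q: add FIRST(Q) = { h, m, v, z, '' } (including '' since Q is nullable).
G' : h m contributes {h}.
Union: FIRST(G') = { h, m, v, z, '' }.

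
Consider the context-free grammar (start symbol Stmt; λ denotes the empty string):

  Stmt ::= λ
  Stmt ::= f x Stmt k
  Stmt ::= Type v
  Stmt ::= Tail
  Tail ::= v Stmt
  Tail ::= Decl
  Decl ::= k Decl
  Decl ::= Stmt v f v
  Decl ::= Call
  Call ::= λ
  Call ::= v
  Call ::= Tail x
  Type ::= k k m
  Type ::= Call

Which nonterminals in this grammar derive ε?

{ Call, Decl, Stmt, Tail, Type }

Directly nullable (have an λ-production): Stmt, Call.
Tail ::= Decl with every symbol nullable, so Tail is nullable.
Decl ::= Call with every symbol nullable, so Decl is nullable.
Type ::= Call with every symbol nullable, so Type is nullable.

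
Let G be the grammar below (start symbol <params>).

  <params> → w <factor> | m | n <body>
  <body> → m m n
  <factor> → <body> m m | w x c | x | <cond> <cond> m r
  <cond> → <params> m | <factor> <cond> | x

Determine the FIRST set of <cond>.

From <cond> → <params> m: add FIRST(<params>) = { m, n, w }.
From <cond> → <factor> <cond>: add FIRST(<factor>) = { m, n, w, x }.
<cond> → x contributes {x}.
Union: FIRST(<cond>) = { m, n, w, x }.

{ m, n, w, x }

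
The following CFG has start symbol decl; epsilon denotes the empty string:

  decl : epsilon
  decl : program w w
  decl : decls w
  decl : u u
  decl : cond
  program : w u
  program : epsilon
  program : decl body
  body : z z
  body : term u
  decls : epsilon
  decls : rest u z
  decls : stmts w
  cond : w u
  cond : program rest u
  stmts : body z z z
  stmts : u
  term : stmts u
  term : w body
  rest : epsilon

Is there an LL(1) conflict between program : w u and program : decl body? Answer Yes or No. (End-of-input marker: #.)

FIRST(w u) = { w } and FIRST(decl body) = { u, w, z }.
Both contain w, so the two alternatives are not disjoint — LL(1) conflict.

Yes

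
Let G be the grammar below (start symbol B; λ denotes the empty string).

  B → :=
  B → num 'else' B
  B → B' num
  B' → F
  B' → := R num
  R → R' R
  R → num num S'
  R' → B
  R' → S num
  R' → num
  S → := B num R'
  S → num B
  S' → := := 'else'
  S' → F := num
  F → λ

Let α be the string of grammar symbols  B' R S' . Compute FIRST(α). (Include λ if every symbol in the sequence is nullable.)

Add FIRST(B')\{λ} = { := }; B' is nullable, continue.
Add FIRST(R) = { :=, num }; R is not nullable, stop.

{ :=, num }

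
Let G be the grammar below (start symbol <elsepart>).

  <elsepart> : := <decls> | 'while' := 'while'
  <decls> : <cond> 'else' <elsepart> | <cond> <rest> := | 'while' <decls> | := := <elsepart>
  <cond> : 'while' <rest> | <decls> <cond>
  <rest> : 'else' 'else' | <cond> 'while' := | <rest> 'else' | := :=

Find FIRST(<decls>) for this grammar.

From <decls> : <cond> 'else' <elsepart>: add FIRST(<cond>) = { 'while', := }.
From <decls> : <cond> <rest> :=: add FIRST(<cond>) = { 'while', := }.
<decls> : 'while' <decls> contributes {'while'}.
<decls> : := := <elsepart> contributes {:=}.
Union: FIRST(<decls>) = { 'while', := }.

{ 'while', := }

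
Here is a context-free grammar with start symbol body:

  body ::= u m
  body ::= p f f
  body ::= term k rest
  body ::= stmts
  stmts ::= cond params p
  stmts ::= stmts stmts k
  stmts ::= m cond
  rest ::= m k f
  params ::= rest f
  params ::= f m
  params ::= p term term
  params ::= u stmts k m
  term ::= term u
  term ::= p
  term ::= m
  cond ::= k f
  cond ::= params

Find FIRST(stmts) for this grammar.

From stmts ::= cond params p: add FIRST(cond) = { f, k, m, p, u }.
From stmts ::= stmts stmts k: add FIRST(stmts) = { f, k, m, p, u }.
stmts ::= m cond contributes {m}.
Union: FIRST(stmts) = { f, k, m, p, u }.

{ f, k, m, p, u }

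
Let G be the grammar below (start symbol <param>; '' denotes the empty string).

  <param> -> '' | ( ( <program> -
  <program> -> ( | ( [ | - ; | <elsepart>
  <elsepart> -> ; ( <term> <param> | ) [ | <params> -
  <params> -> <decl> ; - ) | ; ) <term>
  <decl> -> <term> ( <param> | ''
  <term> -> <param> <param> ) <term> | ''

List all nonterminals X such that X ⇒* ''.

Directly nullable (have an ''-production): <param>, <decl>, <term>.
No other nonterminal has a production whose RHS symbols are all nullable.

{ <decl>, <param>, <term> }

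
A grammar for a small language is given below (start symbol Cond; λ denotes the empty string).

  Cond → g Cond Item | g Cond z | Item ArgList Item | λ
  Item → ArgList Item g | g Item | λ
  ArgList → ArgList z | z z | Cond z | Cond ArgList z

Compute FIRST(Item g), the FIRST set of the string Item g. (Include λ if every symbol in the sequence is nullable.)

{ g, z }

Add FIRST(Item)\{λ} = { g, z }; Item is nullable, continue.
g is a terminal; add {g} and stop.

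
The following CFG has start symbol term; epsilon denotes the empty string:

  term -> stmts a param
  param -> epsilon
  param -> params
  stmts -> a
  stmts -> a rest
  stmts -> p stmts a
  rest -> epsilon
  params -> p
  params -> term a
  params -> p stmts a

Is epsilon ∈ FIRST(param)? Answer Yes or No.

Yes

param has an epsilon-production, so param ⇒ epsilon.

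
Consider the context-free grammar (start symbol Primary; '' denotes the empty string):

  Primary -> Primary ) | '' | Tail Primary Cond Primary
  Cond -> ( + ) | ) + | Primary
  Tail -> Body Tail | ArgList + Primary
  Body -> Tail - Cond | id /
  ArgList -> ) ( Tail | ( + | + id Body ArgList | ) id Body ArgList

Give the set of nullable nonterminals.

Directly nullable (have an ''-production): Primary.
Cond -> Primary with every symbol nullable, so Cond is nullable.
No other nonterminal has a production whose RHS symbols are all nullable.

{ Cond, Primary }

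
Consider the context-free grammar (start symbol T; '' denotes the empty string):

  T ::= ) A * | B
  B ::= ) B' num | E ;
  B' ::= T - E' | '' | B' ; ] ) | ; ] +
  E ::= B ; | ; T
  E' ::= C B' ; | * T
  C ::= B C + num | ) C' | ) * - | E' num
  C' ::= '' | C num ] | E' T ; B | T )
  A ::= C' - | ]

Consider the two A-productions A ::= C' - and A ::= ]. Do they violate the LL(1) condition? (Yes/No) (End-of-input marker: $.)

No

FIRST(C' -) = { ), *, -, ; } and FIRST(]) = { ] }.
The FIRST sets are disjoint and neither alternative is nullable — no conflict.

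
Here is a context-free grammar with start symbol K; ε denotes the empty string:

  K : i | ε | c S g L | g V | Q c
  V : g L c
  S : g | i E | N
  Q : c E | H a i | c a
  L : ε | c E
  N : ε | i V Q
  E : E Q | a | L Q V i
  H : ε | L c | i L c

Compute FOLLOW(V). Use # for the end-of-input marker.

{ #, a, c, i }

In K : g V: V is at the end, add FOLLOW(K) = { # }.
In N : i V Q: add FIRST(Q) = { a, c, i }.
In E : L Q V i: add FIRST(i) = { i }.
Union: FOLLOW(V) = { #, a, c, i }.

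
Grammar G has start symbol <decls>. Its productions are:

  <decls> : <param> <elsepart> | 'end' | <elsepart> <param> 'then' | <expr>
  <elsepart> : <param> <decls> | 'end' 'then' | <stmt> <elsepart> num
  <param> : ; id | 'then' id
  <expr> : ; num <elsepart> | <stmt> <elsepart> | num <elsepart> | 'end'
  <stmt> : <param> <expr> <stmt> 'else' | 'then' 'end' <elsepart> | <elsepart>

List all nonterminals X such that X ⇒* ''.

{ } (none)

No nonterminal has an empty production or an RHS whose symbols are all nullable.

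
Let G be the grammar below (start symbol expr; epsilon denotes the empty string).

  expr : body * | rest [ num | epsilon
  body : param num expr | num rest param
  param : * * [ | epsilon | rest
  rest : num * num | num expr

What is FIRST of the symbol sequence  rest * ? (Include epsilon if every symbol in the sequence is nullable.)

Add FIRST(rest) = { num }; rest is not nullable, stop.

{ num }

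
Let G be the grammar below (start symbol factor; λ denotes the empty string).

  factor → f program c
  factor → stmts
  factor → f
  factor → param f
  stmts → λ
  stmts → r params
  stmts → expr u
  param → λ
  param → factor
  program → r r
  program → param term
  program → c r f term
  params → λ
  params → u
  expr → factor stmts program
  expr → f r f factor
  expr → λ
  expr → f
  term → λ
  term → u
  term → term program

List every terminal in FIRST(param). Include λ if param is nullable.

{ c, f, r, u, λ }

param → λ contributes λ.
From param → factor: add FIRST(factor) = { c, f, r, u, λ } (including λ since factor is nullable).
Union: FIRST(param) = { c, f, r, u, λ }.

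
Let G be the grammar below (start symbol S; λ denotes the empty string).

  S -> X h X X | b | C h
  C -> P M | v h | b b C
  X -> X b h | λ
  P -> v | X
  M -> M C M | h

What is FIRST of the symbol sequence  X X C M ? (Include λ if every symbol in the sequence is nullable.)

Add FIRST(X)\{λ} = { b }; X is nullable, continue.
Add FIRST(X)\{λ} = { b }; X is nullable, continue.
Add FIRST(C) = { b, h, v }; C is not nullable, stop.

{ b, h, v }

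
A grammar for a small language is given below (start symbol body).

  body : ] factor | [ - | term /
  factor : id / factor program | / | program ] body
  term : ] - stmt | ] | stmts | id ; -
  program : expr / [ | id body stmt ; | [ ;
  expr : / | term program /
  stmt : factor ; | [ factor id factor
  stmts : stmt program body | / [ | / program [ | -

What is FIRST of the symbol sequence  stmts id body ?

Add FIRST(stmts) = { -, /, [, ], id }; stmts is not nullable, stop.

{ -, /, [, ], id }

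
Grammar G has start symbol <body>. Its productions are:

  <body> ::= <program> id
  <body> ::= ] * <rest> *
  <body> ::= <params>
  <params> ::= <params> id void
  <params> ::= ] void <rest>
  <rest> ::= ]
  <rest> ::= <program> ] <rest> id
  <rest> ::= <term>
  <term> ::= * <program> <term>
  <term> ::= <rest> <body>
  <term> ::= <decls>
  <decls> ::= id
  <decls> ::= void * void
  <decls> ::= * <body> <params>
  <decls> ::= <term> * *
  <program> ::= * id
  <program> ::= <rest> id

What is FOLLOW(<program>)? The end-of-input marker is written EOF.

{ *, ], id, void }

In <body> ::= <program> id: add FIRST(id) = { id }.
In <rest> ::= <program> ] <rest> id: add FIRST(] <rest> id) = { ] }.
In <term> ::= * <program> <term>: add FIRST(<term>) = { *, ], id, void }.
Union: FOLLOW(<program>) = { *, ], id, void }.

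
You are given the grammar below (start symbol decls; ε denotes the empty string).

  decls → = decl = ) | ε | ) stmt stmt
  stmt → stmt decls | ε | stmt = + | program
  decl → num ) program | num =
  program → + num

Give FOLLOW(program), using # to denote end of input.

In stmt → program: program is at the end, add FOLLOW(stmt) = { #, ), +, = }.
In decl → num ) program: program is at the end, add FOLLOW(decl) = { = }.
Union: FOLLOW(program) = { #, ), +, = }.

{ #, ), +, = }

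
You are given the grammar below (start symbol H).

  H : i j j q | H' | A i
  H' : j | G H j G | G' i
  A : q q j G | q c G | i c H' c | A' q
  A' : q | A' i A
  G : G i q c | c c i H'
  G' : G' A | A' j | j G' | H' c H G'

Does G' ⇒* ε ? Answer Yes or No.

No nonterminal in this grammar is nullable.
No production of G' has an RHS whose symbols are all nullable, so G' is not nullable.

No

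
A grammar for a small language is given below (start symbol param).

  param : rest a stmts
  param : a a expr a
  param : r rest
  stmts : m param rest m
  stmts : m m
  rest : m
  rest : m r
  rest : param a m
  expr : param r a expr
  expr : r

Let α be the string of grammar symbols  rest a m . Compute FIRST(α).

{ a, m, r }

Add FIRST(rest) = { a, m, r }; rest is not nullable, stop.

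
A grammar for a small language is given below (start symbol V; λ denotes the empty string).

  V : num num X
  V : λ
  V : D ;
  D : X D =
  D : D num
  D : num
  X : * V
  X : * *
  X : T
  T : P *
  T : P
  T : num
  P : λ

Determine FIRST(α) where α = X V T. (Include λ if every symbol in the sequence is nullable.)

{ *, num, λ }

Add FIRST(X)\{λ} = { *, num }; X is nullable, continue.
Add FIRST(V)\{λ} = { *, num }; V is nullable, continue.
Add FIRST(T)\{λ} = { *, num }; T is nullable, continue.
Every symbol is nullable, so include λ.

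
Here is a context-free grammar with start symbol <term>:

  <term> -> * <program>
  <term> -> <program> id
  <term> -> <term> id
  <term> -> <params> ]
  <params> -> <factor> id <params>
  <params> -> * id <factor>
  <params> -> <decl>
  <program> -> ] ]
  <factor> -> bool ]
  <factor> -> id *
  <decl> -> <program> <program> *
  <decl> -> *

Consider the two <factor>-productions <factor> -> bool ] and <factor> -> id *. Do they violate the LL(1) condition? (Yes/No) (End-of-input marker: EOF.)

FIRST(bool ]) = { bool } and FIRST(id *) = { id }.
The FIRST sets are disjoint and neither alternative is nullable — no conflict.

No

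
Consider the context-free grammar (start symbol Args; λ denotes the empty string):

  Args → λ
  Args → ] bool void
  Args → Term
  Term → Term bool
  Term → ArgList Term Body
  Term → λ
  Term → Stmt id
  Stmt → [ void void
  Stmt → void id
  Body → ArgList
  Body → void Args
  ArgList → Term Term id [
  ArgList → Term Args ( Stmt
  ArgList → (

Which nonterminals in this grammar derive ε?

Directly nullable (have an λ-production): Args, Term.
No other nonterminal has a production whose RHS symbols are all nullable.

{ Args, Term }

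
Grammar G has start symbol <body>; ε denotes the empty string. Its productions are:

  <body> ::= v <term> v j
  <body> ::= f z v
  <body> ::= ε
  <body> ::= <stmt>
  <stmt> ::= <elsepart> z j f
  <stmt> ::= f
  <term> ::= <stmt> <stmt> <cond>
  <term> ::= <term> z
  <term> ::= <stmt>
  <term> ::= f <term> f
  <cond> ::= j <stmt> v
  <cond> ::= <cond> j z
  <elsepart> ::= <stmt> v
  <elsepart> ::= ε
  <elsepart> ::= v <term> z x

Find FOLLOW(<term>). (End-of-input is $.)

In <body> ::= v <term> v j: add FIRST(v j) = { v }.
In <term> ::= <term> z: add FIRST(z) = { z }.
In <term> ::= f <term> f: add FIRST(f) = { f }.
In <elsepart> ::= v <term> z x: add FIRST(z x) = { z }.
Union: FOLLOW(<term>) = { f, v, z }.

{ f, v, z }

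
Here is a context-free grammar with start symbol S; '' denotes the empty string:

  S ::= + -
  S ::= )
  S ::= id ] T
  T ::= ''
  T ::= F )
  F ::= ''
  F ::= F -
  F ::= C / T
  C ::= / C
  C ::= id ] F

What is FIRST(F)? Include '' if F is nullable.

{ -, /, id, '' }

F ::= '' contributes ''.
From F ::= F -: F nullable, take FIRST(F) ∪ {-} = { -, /, id }.
From F ::= C / T: add FIRST(C) = { /, id }.
Union: FIRST(F) = { -, /, id, '' }.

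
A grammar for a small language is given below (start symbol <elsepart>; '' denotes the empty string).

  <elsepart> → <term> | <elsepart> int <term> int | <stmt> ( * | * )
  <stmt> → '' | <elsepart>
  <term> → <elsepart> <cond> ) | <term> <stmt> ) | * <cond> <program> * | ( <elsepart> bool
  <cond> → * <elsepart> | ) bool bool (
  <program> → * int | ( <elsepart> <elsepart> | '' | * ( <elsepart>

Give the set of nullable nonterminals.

Directly nullable (have an ''-production): <stmt>, <program>.
No other nonterminal has a production whose RHS symbols are all nullable.

{ <program>, <stmt> }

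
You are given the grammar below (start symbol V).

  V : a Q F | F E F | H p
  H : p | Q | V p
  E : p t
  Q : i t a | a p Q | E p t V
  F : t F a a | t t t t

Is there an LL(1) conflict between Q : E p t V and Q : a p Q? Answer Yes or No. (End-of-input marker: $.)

No

FIRST(E p t V) = { p } and FIRST(a p Q) = { a }.
The FIRST sets are disjoint and neither alternative is nullable — no conflict.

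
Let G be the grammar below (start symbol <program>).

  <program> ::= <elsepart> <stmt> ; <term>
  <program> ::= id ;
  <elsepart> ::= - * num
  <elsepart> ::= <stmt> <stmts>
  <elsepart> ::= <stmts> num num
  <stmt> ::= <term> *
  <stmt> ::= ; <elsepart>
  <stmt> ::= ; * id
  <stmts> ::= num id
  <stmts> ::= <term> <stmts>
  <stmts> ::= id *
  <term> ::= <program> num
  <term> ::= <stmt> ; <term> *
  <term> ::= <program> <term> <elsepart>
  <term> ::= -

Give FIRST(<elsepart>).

<elsepart> ::= - * num contributes {-}.
From <elsepart> ::= <stmt> <stmts>: add FIRST(<stmt>) = { -, ;, id, num }.
From <elsepart> ::= <stmts> num num: add FIRST(<stmts>) = { -, ;, id, num }.
Union: FIRST(<elsepart>) = { -, ;, id, num }.

{ -, ;, id, num }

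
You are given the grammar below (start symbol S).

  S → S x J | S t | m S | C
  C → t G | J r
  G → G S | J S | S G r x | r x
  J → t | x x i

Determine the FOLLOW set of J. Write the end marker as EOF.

{ EOF, m, r, t, x }

In S → S x J: J is at the end, add FOLLOW(S) = { EOF, m, r, t, x }.
In C → J r: add FIRST(r) = { r }.
In G → J S: add FIRST(S) = { m, t, x }.
Union: FOLLOW(J) = { EOF, m, r, t, x }.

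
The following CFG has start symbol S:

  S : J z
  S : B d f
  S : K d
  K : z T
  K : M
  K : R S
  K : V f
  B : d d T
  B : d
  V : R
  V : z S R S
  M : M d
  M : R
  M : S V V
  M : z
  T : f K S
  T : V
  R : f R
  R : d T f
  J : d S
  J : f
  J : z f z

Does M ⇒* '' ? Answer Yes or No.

No nonterminal in this grammar is nullable.
No production of M has an RHS whose symbols are all nullable, so M is not nullable.

No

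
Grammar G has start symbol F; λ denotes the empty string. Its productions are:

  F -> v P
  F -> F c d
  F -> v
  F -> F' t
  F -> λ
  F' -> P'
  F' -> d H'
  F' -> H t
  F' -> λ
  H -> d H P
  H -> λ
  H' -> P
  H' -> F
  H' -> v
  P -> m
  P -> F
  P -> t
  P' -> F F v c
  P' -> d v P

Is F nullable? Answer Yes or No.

Yes

F has an λ-production, so F ⇒ λ.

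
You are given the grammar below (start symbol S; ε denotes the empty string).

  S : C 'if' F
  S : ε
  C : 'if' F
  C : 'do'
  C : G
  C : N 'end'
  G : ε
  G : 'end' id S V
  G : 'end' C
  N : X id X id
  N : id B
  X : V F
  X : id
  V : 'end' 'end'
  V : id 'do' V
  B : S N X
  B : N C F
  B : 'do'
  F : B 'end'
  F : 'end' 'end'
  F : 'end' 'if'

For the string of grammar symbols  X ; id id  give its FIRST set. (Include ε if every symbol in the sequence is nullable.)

{ 'end', id }

Add FIRST(X) = { 'end', id }; X is not nullable, stop.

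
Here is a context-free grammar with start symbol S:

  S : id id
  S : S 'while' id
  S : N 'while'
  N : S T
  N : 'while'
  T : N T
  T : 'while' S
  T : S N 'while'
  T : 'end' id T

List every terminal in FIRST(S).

{ 'while', id }

S : id id contributes {id}.
From S : S 'while' id: add FIRST(S) = { 'while', id }.
From S : N 'while': add FIRST(N) = { 'while', id }.
Union: FIRST(S) = { 'while', id }.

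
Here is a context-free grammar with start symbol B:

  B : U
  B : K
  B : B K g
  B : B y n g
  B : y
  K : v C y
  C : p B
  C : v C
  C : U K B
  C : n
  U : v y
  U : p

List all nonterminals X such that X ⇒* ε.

{ } (none)

No nonterminal has an empty production or an RHS whose symbols are all nullable.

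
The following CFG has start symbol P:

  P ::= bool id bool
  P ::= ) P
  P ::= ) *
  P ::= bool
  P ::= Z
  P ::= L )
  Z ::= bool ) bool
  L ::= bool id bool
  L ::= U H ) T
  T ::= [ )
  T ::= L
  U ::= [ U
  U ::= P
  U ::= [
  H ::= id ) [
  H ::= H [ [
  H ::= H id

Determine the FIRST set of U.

{ ), [, bool }

U ::= [ U contributes {[}.
From U ::= P: add FIRST(P) = { ), [, bool }.
U ::= [ contributes {[}.
Union: FIRST(U) = { ), [, bool }.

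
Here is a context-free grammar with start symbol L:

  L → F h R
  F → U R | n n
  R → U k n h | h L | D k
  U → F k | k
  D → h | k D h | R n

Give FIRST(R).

From R → U k n h: add FIRST(U) = { k, n }.
R → h L contributes {h}.
From R → D k: add FIRST(D) = { h, k, n }.
Union: FIRST(R) = { h, k, n }.

{ h, k, n }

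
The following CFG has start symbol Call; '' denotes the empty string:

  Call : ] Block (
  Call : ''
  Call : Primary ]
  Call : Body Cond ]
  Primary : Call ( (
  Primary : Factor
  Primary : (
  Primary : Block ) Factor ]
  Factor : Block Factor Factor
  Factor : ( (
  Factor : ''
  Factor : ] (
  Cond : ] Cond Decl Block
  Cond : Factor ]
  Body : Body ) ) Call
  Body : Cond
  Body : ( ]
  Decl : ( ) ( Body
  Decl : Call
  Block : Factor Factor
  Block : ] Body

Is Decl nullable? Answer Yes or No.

Decl : Call and each of Call is nullable, so Decl ⇒* ''.

Yes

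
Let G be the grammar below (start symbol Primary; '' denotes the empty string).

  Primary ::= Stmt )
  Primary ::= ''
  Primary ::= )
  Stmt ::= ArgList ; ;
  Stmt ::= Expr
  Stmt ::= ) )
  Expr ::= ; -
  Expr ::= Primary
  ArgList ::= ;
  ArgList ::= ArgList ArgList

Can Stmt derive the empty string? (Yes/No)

Yes

Stmt ::= Expr and each of Expr is nullable, so Stmt ⇒* ''.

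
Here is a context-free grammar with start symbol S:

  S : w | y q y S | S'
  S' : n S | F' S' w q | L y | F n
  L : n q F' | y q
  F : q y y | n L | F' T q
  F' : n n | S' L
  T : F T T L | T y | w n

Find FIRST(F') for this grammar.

F' : n n contributes {n}.
From F' : S' L: add FIRST(S') = { n, q, y }.
Union: FIRST(F') = { n, q, y }.

{ n, q, y }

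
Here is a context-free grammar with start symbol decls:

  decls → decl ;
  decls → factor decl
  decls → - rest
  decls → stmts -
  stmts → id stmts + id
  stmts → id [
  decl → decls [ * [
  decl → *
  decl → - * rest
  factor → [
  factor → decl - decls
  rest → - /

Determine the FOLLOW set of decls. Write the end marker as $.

{ $, *, -, [, id }

decls is the start symbol, so $ ∈ FOLLOW(decls).
In decl → decls [ * [: add FIRST([ * [) = { [ }.
In factor → decl - decls: decls is at the end, add FOLLOW(factor) = { *, -, [, id }.
Union: FOLLOW(decls) = { $, *, -, [, id }.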